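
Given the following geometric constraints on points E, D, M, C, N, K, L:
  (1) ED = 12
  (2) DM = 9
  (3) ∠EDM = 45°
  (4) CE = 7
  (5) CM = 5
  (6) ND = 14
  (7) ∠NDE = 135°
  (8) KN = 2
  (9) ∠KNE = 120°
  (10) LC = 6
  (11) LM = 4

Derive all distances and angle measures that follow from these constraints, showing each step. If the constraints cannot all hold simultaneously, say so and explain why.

The constraints are consistent.

Step 1: From ED = 12, DM = 9, and ∠EDM = 45°, by the law of cosines:
  EM² = ED² + DM² - 2·ED·DM·cos(45°) = 144 + 81 - 152.7 = 72.26
  EM ≈ 8.5

Step 2: From ED = 12, DN = 14, and ∠EDN = 135°, by the law of cosines:
  EN² = ED² + DN² - 2·ED·DN·cos(135°) = 144 + 196 + 237.6 = 577.6
  EN ≈ 24.03

Step 3: From MC = 5, ML = 4, CL = 6, by the inverse law of cosines:
  cos(∠CML) = (MC² + ML² - CL²) / (2·MC·ML)
  ∠CML = 82.82°

Step 4: From CL = 6, CM = 5, LM = 4, by the inverse law of cosines:
  cos(∠LCM) = (CL² + CM² - LM²) / (2·CL·CM)
  ∠LCM = 41.41°

Step 5: From LC = 6, LM = 4, CM = 5, by the inverse law of cosines:
  cos(∠CLM) = (LC² + LM² - CM²) / (2·LC·LM)
  ∠CLM = 55.77°

Step 6: From EN = 24.03, NK = 2, and ∠ENK = 120°, by the law of cosines:
  EK² = EN² + NK² - 2·EN·NK·cos(120°) = 577.6 + 4 + 48.07 = 629.7
  EK ≈ 25.09

Step 7: From EC = 7, EM = 8.5, CM = 5, by the inverse law of cosines:
  cos(∠CEM) = (EC² + EM² - CM²) / (2·EC·EM)
  ∠CEM = 36.01°

Step 8: From ED = 12, EM = 8.5, DM = 9, by the inverse law of cosines:
  cos(∠DEM) = (ED² + EM² - DM²) / (2·ED·EM)
  ∠DEM = 48.47°

Step 9: From ED = 12, EN = 24.03, DN = 14, by the inverse law of cosines:
  cos(∠DEN) = (ED² + EN² - DN²) / (2·ED·EN)
  ∠DEN = 24.32°

Step 10: From MC = 5, ME = 8.5, CE = 7, by the inverse law of cosines:
  cos(∠CME) = (MC² + ME² - CE²) / (2·MC·ME)
  ∠CME = 55.41°

Step 11: From MD = 9, ME = 8.5, DE = 12, by the inverse law of cosines:
  cos(∠DME) = (MD² + ME² - DE²) / (2·MD·ME)
  ∠DME = 86.53°

Step 12: From CE = 7, CM = 5, EM = 8.5, by the inverse law of cosines:
  cos(∠ECM) = (CE² + CM² - EM²) / (2·CE·CM)
  ∠ECM = 88.58°

Step 13: From ND = 14, NE = 24.03, DE = 12, by the inverse law of cosines:
  cos(∠DNE) = (ND² + NE² - DE²) / (2·ND·NE)
  ∠DNE = 20.68°

Step 14: From EK = 25.09, EN = 24.03, KN = 2, by the inverse law of cosines:
  cos(∠KEN) = (EK² + EN² - KN²) / (2·EK·EN)
  ∠KEN = 3.96°

Step 15: From KE = 25.09, KN = 2, EN = 24.03, by the inverse law of cosines:
  cos(∠EKN) = (KE² + KN² - EN²) / (2·KE·KN)
  ∠EKN = 56.04°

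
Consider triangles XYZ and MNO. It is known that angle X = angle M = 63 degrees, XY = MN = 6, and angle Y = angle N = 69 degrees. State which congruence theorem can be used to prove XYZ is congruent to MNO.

The given information provides:
angle X = angle M = 63 degrees, XY = MN = 6, and angle Y = angle N = 69 degrees
This matches the ASA congruence theorem.
Two pairs of corresponding angles and the included side are equal (Angle-Side-Angle).

ASA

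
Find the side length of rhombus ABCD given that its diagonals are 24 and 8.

The diagonals of a rhombus bisect each other at right angles.
Half-diagonals: 24/2 = 12 and 8/2 = 4
side = sqrt(12^2 + 4^2)
side = sqrt(144 + 16)
side = sqrt(160) = 4*sqrt(10)

4*sqrt(10)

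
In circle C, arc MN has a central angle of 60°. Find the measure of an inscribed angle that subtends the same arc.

An inscribed angle intercepts an arc from a point on the circle, while the central angle intercepts the same arc from the center.
The inscribed angle is always half the central angle: 60° / 2 = 30°.

30°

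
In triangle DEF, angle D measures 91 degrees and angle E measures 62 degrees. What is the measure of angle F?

The interior angles sum to 180°: angle F = 180 - 91 - 62 = 27°.
The triangle is obtuse (angles 91°, 62°, 27°).

27 degrees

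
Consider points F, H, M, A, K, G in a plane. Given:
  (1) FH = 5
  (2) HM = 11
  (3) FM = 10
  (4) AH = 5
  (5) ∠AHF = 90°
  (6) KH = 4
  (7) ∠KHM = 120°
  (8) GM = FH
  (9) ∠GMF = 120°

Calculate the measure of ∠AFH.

Step 1: By the law of cosines on triangle FHA: FA² = 5² + 5² − 2·5·5·cos(90°) = 50, so FA = 5·√2.
Step 2: By the inverse law of cosines on triangle AFH: cos(∠AFH) = ((5·√2)² + 5² − 5²) / (2·5·√2·5) = 50/70.71 = 0.7071, so ∠AFH = 45°.

Therefore, the measure of angle ∠AFH = 45°.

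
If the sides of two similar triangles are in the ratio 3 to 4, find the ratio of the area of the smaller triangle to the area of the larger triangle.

Area scales with the square of linear dimensions. If every length is multiplied by 3/4, then the area is multiplied by (3/4)^2 = 9/16.
The area ratio is 9:16.

9:16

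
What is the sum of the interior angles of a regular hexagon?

The sum of interior angles of an n-sided polygon is (n - 2) * 180.
For n = 6: (6 - 2) * 180 = 4 * 180 = 720 degrees.

720 degrees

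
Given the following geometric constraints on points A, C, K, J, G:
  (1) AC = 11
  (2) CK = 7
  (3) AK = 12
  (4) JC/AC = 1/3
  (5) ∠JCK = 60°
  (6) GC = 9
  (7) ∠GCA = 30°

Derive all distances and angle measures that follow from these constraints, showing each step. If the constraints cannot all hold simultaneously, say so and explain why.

The constraints are consistent.

From the given relations:
  JC = 1/3·AC = 1/3·11 ≈ 3.67

Step 1: From AC = 11, CG = 9, and ∠ACG = 30°, by the law of cosines:
  AG² = AC² + CG² - 2·AC·CG·cos(30°) = 121 + 81 - 171.5 = 30.53
  AG ≈ 5.53

Step 2: From KC = 7, CJ = 3.67, and ∠KCJ = 60°, by the law of cosines:
  KJ² = KC² + CJ² - 2·KC·CJ·cos(60°) = 49 + 13.44 - 25.67 = 36.78
  KJ ≈ 6.06

Step 3: From AC = 11, AK = 12, CK = 7, by the inverse law of cosines:
  cos(∠CAK) = (AC² + AK² - CK²) / (2·AC·AK)
  ∠CAK = 35.1°

Step 4: From CA = 11, CK = 7, AK = 12, by the inverse law of cosines:
  cos(∠ACK) = (CA² + CK² - AK²) / (2·CA·CK)
  ∠ACK = 80.28°

Step 5: From KA = 12, KC = 7, AC = 11, by the inverse law of cosines:
  cos(∠AKC) = (KA² + KC² - AC²) / (2·KA·KC)
  ∠AKC = 64.62°

Step 6: From AC = 11, AG = 5.53, CG = 9, by the inverse law of cosines:
  cos(∠CAG) = (AC² + AG² - CG²) / (2·AC·AG)
  ∠CAG = 54.53°

Step 7: From KC = 7, KJ = 6.06, CJ = 3.67, by the inverse law of cosines:
  cos(∠CKJ) = (KC² + KJ² - CJ²) / (2·KC·KJ)
  ∠CKJ = 31.57°

Step 8: From JC = 3.67, JK = 6.06, CK = 7, by the inverse law of cosines:
  cos(∠CJK) = (JC² + JK² - CK²) / (2·JC·JK)
  ∠CJK = 88.43°

Step 9: From GA = 5.53, GC = 9, AC = 11, by the inverse law of cosines:
  cos(∠AGC) = (GA² + GC² - AC²) / (2·GA·GC)
  ∠AGC = 95.47°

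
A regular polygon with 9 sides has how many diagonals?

Each of the 9 vertices connects to 6 non-adjacent vertices via diagonals.
Total connections = 9 × 6 = 54, but each diagonal is counted twice.
Number of diagonals = 54 / 2 = 27.

27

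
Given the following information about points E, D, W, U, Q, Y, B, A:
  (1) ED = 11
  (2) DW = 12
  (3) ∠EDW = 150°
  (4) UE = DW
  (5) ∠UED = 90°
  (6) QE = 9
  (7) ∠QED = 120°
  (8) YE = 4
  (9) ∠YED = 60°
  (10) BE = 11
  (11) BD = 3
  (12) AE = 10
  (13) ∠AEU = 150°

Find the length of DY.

Step 1: By the law of cosines on triangle DEY: DY² = 11² + 4² − 2·11·4·cos(60°) = 93, so DY = √93.

Therefore, the length of DY = √93.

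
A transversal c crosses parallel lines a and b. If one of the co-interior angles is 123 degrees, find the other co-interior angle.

Co-interior (same-side interior) angles are between the parallel lines on the same side of the transversal.
Unlike corresponding or alternate interior angles, they are supplementary rather than equal.
So the angle = 180 - 123 = 57 degrees.

57 degrees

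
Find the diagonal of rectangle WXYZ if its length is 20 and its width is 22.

Using the Pythagorean theorem:
d² = 20² + 22² = 400 + 484 = 884
d = sqrt(884) = 2*sqrt(221)

2*sqrt(221)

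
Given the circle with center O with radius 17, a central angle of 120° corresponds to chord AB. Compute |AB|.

Chord = 2(17) sin(60°) = 17*sqrt(3)

17*sqrt(3)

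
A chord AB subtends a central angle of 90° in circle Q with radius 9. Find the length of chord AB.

Drop a perpendicular from the center to the chord, bisecting both the chord and the central angle.
Each half-chord = r sin(θ/2) = 9 sin(45°).
The full chord = 2 × 9 × sin(45°) = 9*sqrt(2).

9*sqrt(2)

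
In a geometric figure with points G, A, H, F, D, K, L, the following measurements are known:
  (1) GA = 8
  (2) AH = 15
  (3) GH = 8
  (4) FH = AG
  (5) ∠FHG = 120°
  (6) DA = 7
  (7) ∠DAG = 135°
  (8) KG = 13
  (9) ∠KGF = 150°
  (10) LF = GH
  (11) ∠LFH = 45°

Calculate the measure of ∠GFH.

From the given relations: FH = AG = 8.
Step 1: By the law of cosines on triangle FHG: FG² = 8² + 8² − 2·8·8·cos(120°) = 192, so FG = 8·√3.
Step 2: By the inverse law of cosines on triangle GFH: cos(∠GFH) = ((8·√3)² + 8² − 8²) / (2·8·√3·8) = 192/221.7 = 0.866, so ∠GFH = 30°.

Therefore, the measure of angle ∠GFH = 30°.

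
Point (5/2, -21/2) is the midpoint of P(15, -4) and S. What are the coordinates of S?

Using the midpoint formula: M = ((x1 + x2)/2, (y1 + y2)/2)
We know M = (5/2, -21/2) and P = (15, -4)
For x: 5/2 = (15 + x2)/2, so x2 = 2*5/2 - 15 = -10
For y: -21/2 = (-4 + y2)/2, so y2 = 2*-21/2 - -4 = -17
S = (-10, -17)

(-10, -17)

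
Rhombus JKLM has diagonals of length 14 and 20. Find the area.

Area = (14 * 20) / 2 = 280 / 2 = 140

140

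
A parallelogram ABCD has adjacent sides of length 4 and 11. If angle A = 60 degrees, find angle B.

Opposite sides of a parallelogram are parallel, so consecutive angles form co-interior angles on a transversal.
Co-interior angles sum to 180°, giving angle B = 180 - 60 = 120 degrees.

120 degrees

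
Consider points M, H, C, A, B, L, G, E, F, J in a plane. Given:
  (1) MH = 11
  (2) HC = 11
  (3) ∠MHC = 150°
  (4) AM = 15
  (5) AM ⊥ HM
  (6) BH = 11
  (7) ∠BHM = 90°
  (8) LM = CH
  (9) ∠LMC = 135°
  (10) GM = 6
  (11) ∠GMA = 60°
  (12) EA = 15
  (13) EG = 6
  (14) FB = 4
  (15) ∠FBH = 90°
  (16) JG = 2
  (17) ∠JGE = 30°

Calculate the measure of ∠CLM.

From the given relations: LM = CH = 11.
Step 1: By the law of cosines on triangle CHM: CM² = 11² + 11² − 2·11·11·cos(150°) = 451.58, so CM ≈ 21.25.
Step 2: By the law of cosines on triangle LMC: LC² = 11² + 21.25² − 2·11·21.25·cos(135°) = 903.16, so LC ≈ 30.05.
Step 3: By the inverse law of cosines on triangle CLM: cos(∠CLM) = (30.05² + 11² − 21.25²) / (2·30.05·11) = 572.58/661.16 = 0.866, so ∠CLM = 30°.

Therefore, the measure of angle ∠CLM = 30°.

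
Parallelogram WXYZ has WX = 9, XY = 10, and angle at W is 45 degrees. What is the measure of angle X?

Opposite sides of a parallelogram are parallel, so consecutive angles form co-interior angles on a transversal.
Co-interior angles sum to 180°, giving angle X = 180 - 45 = 135 degrees.

135 degrees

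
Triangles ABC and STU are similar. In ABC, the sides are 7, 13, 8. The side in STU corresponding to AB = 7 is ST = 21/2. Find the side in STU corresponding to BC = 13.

Since the triangles are similar, the ratio of corresponding sides is constant.
Scale factor k = ST / AB = 21/2 / 7 = 3/2
TU = k * BC = 3/2 * 13 = 39/2

39/2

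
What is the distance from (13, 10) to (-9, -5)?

d = sqrt((-9 - 13)^2 + (-5 - 10)^2)
d = sqrt(-22^2 + -15^2)
d = sqrt(484 + 225)
d = sqrt(709)

sqrt(709)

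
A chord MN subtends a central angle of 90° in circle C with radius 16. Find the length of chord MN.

Chord length = 2r sin(θ/2)
= 2 × 16 × sin(90°/2)
= 2 × 16 × sin(45°)
= 16*sqrt(2)

16*sqrt(2)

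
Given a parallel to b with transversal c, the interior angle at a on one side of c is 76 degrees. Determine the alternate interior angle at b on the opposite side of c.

Alternate interior angles lie on opposite sides of the transversal, between the parallel lines.
By the alternate interior angle theorem, they are equal: 76 degrees.

76 degrees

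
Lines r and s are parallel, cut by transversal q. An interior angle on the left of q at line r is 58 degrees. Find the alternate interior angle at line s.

Alternate interior angles lie on opposite sides of the transversal, between the parallel lines.
By the alternate interior angle theorem, they are equal: 58 degrees.

58 degrees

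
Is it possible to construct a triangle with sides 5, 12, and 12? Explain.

Yes.
The triangle inequality requires that the sum of any two sides exceeds the third.
Here 5 + 12 = 17 > 12, so the condition is met.

Yes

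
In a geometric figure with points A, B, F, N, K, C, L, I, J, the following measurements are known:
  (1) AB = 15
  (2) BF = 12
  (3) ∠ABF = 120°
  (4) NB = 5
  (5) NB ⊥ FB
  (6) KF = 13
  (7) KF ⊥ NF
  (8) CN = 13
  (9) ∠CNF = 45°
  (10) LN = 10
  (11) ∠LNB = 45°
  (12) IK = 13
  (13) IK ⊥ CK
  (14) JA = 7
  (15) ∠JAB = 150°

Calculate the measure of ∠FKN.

Step 1: By the law of cosines on triangle FBN: FN² = 12² + 5² − 2·12·5·cos(90°) = 169, so FN = 13.
Step 2: By the law of cosines on triangle KFN: KN² = 13² + 13² − 2·13·13·cos(90°) = 338, so KN = 13·√2.
Step 3: By the inverse law of cosines on triangle FKN: cos(∠FKN) = (13² + (13·√2)² − 13²) / (2·13·13·√2) = 338/478 = 0.7071, so ∠FKN = 45°.

Therefore, the measure of angle ∠FKN = 45°.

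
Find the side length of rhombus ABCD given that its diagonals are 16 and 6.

The diagonals of a rhombus bisect each other at right angles.
Half-diagonals: 16/2 = 8 and 6/2 = 3
side = sqrt(8^2 + 3^2)
side = sqrt(64 + 9)
side = sqrt(73)

sqrt(73)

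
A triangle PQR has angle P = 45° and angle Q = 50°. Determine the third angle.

By the triangle angle sum property, the three interior angles of any triangle add up to 180°.
We know angle P = 45° and angle Q = 50°, so their sum is 95°.
Therefore angle R = 180° - 95° = 85°.

85 degrees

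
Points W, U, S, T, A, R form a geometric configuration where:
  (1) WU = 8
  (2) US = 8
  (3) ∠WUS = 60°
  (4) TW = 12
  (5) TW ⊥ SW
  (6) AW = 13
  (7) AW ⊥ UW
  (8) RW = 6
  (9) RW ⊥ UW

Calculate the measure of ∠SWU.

Step 1: By the law of cosines on triangle WUS: WS² = 8² + 8² − 2·8·8·cos(60°) = 64, so WS = 8.
Step 2: By the inverse law of cosines on triangle SWU: cos(∠SWU) = (8² + 8² − 8²) / (2·8·8) = 64/128 = 0.5, so ∠SWU = 60°.

Therefore, the measure of angle ∠SWU = 60°.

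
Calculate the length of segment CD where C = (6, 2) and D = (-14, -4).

The horizontal distance is |-14 - 6| = 20 and the vertical distance is |-4 - 2| = 6.
By the Pythagorean theorem, d = sqrt(20^2 + 6^2) = sqrt(436) = 2*sqrt(109).

2*sqrt(109)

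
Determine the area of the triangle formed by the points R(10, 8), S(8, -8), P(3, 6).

Shoelace: Area = (1/2)|10(-8-6) + 8(6-8) + 3(8--8)| = (1/2)(108) = 54

54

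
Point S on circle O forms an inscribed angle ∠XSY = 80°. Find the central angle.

The inscribed angle theorem states that a central angle is always twice any inscribed angle that subtends the same arc.
Since the inscribed angle is 80°, the central angle = 2 × 80° = 160°.

160°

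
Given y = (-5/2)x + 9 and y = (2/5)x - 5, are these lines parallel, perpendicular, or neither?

Slope of line 1: m1 = -5/2
Slope of line 2: m2 = 2/5
m1 * m2 = (-5/2) * (2/5) = -1 = -1, so the lines are perpendicular.

Perpendicular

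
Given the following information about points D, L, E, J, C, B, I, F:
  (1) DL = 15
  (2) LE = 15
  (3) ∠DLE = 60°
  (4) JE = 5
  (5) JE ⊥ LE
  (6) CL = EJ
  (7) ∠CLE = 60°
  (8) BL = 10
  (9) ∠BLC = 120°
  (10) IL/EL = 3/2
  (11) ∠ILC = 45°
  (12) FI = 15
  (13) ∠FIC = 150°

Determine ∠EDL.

Step 1: By the law of cosines on triangle DLE: DE² = 15² + 15² − 2·15·15·cos(60°) = 225, so DE = 15.
Step 2: By the inverse law of cosines on triangle EDL: cos(∠EDL) = (15² + 15² − 15²) / (2·15·15) = 225/450 = 0.5, so ∠EDL = 60°.

Therefore, the measure of angle ∠EDL = 60°.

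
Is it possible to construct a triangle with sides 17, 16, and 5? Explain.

Yes.
The triangle inequality requires that the sum of any two sides exceeds the third.
Here 5 + 16 = 21 > 17, so the condition is met.

Yes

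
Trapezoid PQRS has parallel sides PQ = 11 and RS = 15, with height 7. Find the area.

Area = (11 + 15) * 7 / 2 = 182 / 2 = 91

91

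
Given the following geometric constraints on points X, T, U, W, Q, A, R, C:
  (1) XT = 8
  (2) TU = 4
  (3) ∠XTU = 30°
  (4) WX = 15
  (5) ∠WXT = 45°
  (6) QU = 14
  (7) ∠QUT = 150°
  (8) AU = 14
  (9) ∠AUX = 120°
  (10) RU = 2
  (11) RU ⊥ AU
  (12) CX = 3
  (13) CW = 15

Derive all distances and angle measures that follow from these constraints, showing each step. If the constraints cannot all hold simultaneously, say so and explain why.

The constraints are consistent.

Step 1: From XT = 8, TU = 4, and ∠XTU = 30°, by the law of cosines:
  XU² = XT² + TU² - 2·XT·TU·cos(30°) = 64 + 16 - 55.43 = 24.57
  XU ≈ 4.96

Step 2: From TX = 8, XW = 15, and ∠TXW = 45°, by the law of cosines:
  TW² = TX² + XW² - 2·TX·XW·cos(45°) = 64 + 225 - 169.7 = 119.3
  TW ≈ 10.92

Step 3: From TU = 4, UQ = 14, and ∠TUQ = 150°, by the law of cosines:
  TQ² = TU² + UQ² - 2·TU·UQ·cos(150°) = 16 + 196 + 96.99 = 309
  TQ ≈ 17.58

Step 4: From AU = 14, UR = 2, and ∠AUR = 90°, by the law of cosines:
  AR² = AU² + UR² - 2·AU·UR·cos(90°) = 196 + 4 - 0 = 200
  AR = 10·√2

Step 5: From XC = 3, XW = 15, CW = 15, by the inverse law of cosines:
  cos(∠CXW) = (XC² + XW² - CW²) / (2·XC·XW)
  ∠CXW = 84.26°

Step 6: From WC = 15, WX = 15, CX = 3, by the inverse law of cosines:
  cos(∠CWX) = (WC² + WX² - CX²) / (2·WC·WX)
  ∠CWX = 11.48°

Step 7: From CW = 15, CX = 3, WX = 15, by the inverse law of cosines:
  cos(∠WCX) = (CW² + CX² - WX²) / (2·CW·CX)
  ∠WCX = 84.26°

Step 8: From XU = 4.96, UA = 14, and ∠XUA = 120°, by the law of cosines:
  XA² = XU² + UA² - 2·XU·UA·cos(120°) = 24.57 + 196 + 69.4 = 290
  XA ≈ 17.03

Step 9: From XT = 8, XU = 4.96, TU = 4, by the inverse law of cosines:
  cos(∠TXU) = (XT² + XU² - TU²) / (2·XT·XU)
  ∠TXU = 23.79°

Step 10: From TQ = 17.58, TU = 4, QU = 14, by the inverse law of cosines:
  cos(∠QTU) = (TQ² + TU² - QU²) / (2·TQ·TU)
  ∠QTU = 23.47°

Step 11: From TW = 10.92, TX = 8, WX = 15, by the inverse law of cosines:
  cos(∠WTX) = (TW² + TX² - WX²) / (2·TW·TX)
  ∠WTX = 103.81°

Step 12: From UT = 4, UX = 4.96, TX = 8, by the inverse law of cosines:
  cos(∠TUX) = (UT² + UX² - TX²) / (2·UT·UX)
  ∠TUX = 126.21°

Step 13: From WT = 10.92, WX = 15, TX = 8, by the inverse law of cosines:
  cos(∠TWX) = (WT² + WX² - TX²) / (2·WT·WX)
  ∠TWX = 31.19°

Step 14: From QT = 17.58, QU = 14, TU = 4, by the inverse law of cosines:
  cos(∠TQU) = (QT² + QU² - TU²) / (2·QT·QU)
  ∠TQU = 6.53°

Step 15: From AR = 10·√2, AU = 14, RU = 2, by the inverse law of cosines:
  cos(∠RAU) = (AR² + AU² - RU²) / (2·AR·AU)
  ∠RAU = 8.13°

Step 16: From RA = 10·√2, RU = 2, AU = 14, by the inverse law of cosines:
  cos(∠ARU) = (RA² + RU² - AU²) / (2·RA·RU)
  ∠ARU = 81.87°

Step 17: From XA = 17.03, XU = 4.96, AU = 14, by the inverse law of cosines:
  cos(∠AXU) = (XA² + XU² - AU²) / (2·XA·XU)
  ∠AXU = 45.4°

Step 18: From AU = 14, AX = 17.03, UX = 4.96, by the inverse law of cosines:
  cos(∠UAX) = (AU² + AX² - UX²) / (2·AU·AX)
  ∠UAX = 14.6°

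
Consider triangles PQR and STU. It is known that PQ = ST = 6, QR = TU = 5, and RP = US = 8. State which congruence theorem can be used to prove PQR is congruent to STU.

The given information provides:
PQ = ST = 6, QR = TU = 5, and RP = US = 8
This matches the SSS congruence theorem.
All three pairs of corresponding sides are equal (Side-Side-Side).

SSS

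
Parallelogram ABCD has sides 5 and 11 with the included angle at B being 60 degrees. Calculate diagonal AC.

The diagonal of a parallelogram can be found by treating two adjacent sides and the diagonal as a triangle.
Applying the law of cosines with sides 5, 11 and included angle 60°:
d^2 = 25 + 121 - 110*cos(60°) = 91
d = sqrt(91)

sqrt(91)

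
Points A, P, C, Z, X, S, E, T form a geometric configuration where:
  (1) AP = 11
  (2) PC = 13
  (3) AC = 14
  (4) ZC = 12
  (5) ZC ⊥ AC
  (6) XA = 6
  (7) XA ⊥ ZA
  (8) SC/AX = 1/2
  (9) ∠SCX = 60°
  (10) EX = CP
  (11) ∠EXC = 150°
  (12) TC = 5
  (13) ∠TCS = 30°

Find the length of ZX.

Step 1: By the law of cosines on triangle ZCA: ZA² = 12² + 14² − 2·12·14·cos(90°) = 340, so ZA = 2·√85.
Step 2: By the law of cosines on triangle ZAX: ZX² = (2·√85)² + 6² − 2·2·√85·6·cos(90°) = 376, so ZX = 2·√94.

Therefore, the length of ZX = 2·√94.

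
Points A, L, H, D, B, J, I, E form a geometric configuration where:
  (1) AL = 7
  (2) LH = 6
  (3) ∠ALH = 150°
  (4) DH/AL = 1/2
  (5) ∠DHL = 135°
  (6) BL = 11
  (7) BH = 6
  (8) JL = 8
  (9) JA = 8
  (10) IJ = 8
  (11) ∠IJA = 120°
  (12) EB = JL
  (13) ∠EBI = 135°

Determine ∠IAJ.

Step 1: By the law of cosines on triangle AJI: AI² = 8² + 8² − 2·8·8·cos(120°) = 192, so AI = 8·√3.
Step 2: By the inverse law of cosines on triangle IAJ: cos(∠IAJ) = ((8·√3)² + 8² − 8²) / (2·8·√3·8) = 192/221.7 = 0.866, so ∠IAJ = 30°.

Therefore, the measure of angle ∠IAJ = 30°.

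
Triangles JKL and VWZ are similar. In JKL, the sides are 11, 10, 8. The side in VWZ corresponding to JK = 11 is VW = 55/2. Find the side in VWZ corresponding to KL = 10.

k = 55/2/11 = 5/2. WZ = 5/2 * 10 = 25.

25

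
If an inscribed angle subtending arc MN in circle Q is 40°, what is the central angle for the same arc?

The inscribed angle theorem states that a central angle is always twice any inscribed angle that subtends the same arc.
Since the inscribed angle is 40°, the central angle = 2 × 40° = 80°.

80°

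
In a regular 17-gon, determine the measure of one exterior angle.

Each exterior angle of a regular n-gon is 360 / n.
For n = 17: 360 / 17 = 360/17 degrees.

360/17 degrees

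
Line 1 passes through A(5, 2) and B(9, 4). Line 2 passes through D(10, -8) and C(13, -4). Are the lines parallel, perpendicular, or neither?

Slope of line 1: m1 = (4 - 2)/(9 - 5) = 2/4 = 1/2
Slope of line 2: m2 = (-4 - -8)/(13 - 10) = 4/3 = 4/3
m1 != m2 and m1*m2 = 2/3 != -1. Neither.

Neither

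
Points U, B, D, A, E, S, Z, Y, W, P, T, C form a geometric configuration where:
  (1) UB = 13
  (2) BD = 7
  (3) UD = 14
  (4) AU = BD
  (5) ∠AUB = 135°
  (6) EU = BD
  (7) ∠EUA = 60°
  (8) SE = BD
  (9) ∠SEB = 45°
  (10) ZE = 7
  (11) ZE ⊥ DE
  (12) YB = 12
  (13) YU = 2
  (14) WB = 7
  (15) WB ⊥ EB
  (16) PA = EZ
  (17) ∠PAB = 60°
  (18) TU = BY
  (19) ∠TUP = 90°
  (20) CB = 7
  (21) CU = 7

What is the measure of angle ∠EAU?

From the given relations: AU = BD = 7; EU = BD = 7.
Step 1: By the law of cosines on triangle AUE: AE² = 7² + 7² − 2·7·7·cos(60°) = 49, so AE = 7.
Step 2: By the inverse law of cosines on triangle EAU: cos(∠EAU) = (7² + 7² − 7²) / (2·7·7) = 49/98 = 0.5, so ∠EAU = 60°.

Therefore, the measure of angle ∠EAU = 60°.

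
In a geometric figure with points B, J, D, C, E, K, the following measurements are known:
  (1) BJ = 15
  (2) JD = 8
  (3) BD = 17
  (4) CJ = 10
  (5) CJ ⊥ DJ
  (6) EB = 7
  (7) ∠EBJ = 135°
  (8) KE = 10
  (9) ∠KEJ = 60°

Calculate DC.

Step 1: By the law of cosines on triangle DJC: DC² = 8² + 10² − 2·8·10·cos(90°) = 164, so DC = 2·√41.

Therefore, the length of DC = 2·√41.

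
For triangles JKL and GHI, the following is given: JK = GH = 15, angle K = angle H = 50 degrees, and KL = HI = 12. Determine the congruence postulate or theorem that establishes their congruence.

Consider the given information: JK = GH = 15, angle K = angle H = 50 degrees, and KL = HI = 12
This is not SSS or HL: SSS requires all three pairs of sides, but we don't have that. HL only applies to right triangles with matching hypotenuse and leg.
The correct criterion is SAS. Two pairs of corresponding sides and the included angle are equal (Side-Angle-Side).

SAS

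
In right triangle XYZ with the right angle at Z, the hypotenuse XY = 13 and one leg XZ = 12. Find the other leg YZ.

Rearranging the Pythagorean theorem to solve for the unknown leg:
leg^2 = hypotenuse^2 - known_leg^2 = 169 - 144 = 25
leg = sqrt(25) = 5.

5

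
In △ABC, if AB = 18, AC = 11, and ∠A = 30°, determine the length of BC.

By the law of cosines: BC^2 = AB^2 + AC^2 - 2*AB*AC*cos(A)
BC^2 = 18^2 + 11^2 - 2*18*11*cos(30°)
BC^2 = 324 + 121 - 396*(sqrt(3)/2)
BC^2 = 445 - 198*sqrt(3)
BC = sqrt(445 - 198*sqrt(3))

sqrt(445 - 198*sqrt(3))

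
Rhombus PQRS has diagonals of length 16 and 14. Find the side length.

In a rhombus, the diagonals bisect each other perpendicularly, creating four congruent right triangles.
Each triangle has legs 8 (half of 16) and 7 (half of 14).
The hypotenuse of each right triangle is a side of the rhombus:
side = sqrt(8^2 + 7^2) = sqrt(113)

sqrt(113)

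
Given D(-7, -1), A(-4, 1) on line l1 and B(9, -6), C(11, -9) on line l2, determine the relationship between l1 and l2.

Slope of line 1: m1 = (1 - -1)/(-4 - -7) = 2/3 = 2/3
Slope of line 2: m2 = (-9 - -6)/(11 - 9) = -3/2 = -3/2
m1 * m2 = -1, so perpendicular.

Perpendicular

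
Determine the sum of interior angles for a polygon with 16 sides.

The sum of interior angles of an n-sided polygon is (n - 2) * 180.
For n = 16: (16 - 2) * 180 = 14 * 180 = 2520 degrees.

2520 degrees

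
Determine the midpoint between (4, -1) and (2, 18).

The midpoint is the average of the coordinates:
x: (4 + 2)/2 = 3
y: (-1 + 18)/2 = 17/2
Midpoint = (3, 17/2)

(3, 17/2)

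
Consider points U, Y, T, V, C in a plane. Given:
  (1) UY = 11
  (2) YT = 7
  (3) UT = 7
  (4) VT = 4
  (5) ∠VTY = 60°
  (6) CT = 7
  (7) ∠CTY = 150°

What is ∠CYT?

Step 1: By the law of cosines on triangle YTC: YC² = 7² + 7² − 2·7·7·cos(150°) = 182.87, so YC ≈ 13.52.
Step 2: By the inverse law of cosines on triangle CYT: cos(∠CYT) = (13.52² + 7² − 7²) / (2·13.52·7) = 182.87/189.32 = 0.9659, so ∠CYT = 15°.

Therefore, the measure of angle ∠CYT = 15°.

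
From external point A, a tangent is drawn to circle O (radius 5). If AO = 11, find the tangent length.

Let T be the point of tangency. Then OT ⊥ AT (radius ⊥ tangent).
In right triangle OTA: OA² = OT² + AT²
11² = 5² + AT²
AT² = 96, AT = 4*sqrt(6)

4*sqrt(6)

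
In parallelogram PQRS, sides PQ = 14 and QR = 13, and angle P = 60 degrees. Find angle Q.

In a parallelogram, consecutive angles are supplementary (sum to 180°).
angle Q = 180 - angle P
angle Q = 180 - 60
angle Q = 120 degrees

120 degrees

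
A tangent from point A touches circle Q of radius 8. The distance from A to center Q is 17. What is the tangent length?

The tangent, radius, and line from the external point to the center form a right triangle.
The right angle is where the tangent meets the radius.
By the Pythagorean theorem: tangent² + 8² = 17²
tangent² = 289 - 64 = 225
tangent = 15

15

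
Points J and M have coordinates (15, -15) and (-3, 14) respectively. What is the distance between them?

The horizontal distance is |-3 - 15| = 18 and the vertical distance is |14 - -15| = 29.
By the Pythagorean theorem, d = sqrt(18^2 + 29^2) = sqrt(1165).

sqrt(1165)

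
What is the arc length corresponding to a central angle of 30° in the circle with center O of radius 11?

Arc length = 2π(11)(1/12) = 11*pi/6

11*pi/6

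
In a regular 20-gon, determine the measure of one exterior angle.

Each exterior angle of a regular n-gon is 360 / n.
For n = 20: 360 / 20 = 18 degrees.

18 degrees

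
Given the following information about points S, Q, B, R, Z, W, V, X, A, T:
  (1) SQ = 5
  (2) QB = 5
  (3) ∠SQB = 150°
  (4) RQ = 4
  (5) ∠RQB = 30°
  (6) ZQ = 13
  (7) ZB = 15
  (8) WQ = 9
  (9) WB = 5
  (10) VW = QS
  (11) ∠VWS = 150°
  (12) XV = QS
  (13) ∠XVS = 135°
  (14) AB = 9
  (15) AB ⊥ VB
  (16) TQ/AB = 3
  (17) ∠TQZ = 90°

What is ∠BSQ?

Step 1: By the law of cosines on triangle SQB: SB² = 5² + 5² − 2·5·5·cos(150°) = 93.3, so SB ≈ 9.66.
Step 2: By the inverse law of cosines on triangle BSQ: cos(∠BSQ) = (9.66² + 5² − 5²) / (2·9.66·5) = 93.3/96.59 = 0.9659, so ∠BSQ = 15°.

Therefore, the measure of angle ∠BSQ = 15°.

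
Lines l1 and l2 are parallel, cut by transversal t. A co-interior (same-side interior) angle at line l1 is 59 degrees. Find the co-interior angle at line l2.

Co-interior angles (same-side interior) formed by parallel lines and a transversal are supplementary (sum to 180 degrees).
The given angle is 59 degrees.
The co-interior angle = 180 - 59 = 121 degrees.

121 degrees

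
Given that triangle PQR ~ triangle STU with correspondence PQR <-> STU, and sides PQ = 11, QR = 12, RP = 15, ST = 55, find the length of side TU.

Since the triangles are similar, the ratio of corresponding sides is constant.
Scale factor k = ST / PQ = 55 / 11 = 5
TU = k * QR = 5 * 12 = 60

60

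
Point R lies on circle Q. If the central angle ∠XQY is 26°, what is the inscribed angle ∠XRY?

Inscribed angle = 26° / 2 = 13° (inscribed angle theorem).

13°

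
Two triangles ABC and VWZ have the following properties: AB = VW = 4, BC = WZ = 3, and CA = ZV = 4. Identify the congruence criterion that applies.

The given information matches SSS: All three pairs of corresponding sides are equal (Side-Side-Side).

SSS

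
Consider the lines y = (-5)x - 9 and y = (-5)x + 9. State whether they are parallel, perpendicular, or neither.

Slope of line 1: m1 = -5
Slope of line 2: m2 = -5
Since m1 = m2 = -5, the lines are parallel.

Parallel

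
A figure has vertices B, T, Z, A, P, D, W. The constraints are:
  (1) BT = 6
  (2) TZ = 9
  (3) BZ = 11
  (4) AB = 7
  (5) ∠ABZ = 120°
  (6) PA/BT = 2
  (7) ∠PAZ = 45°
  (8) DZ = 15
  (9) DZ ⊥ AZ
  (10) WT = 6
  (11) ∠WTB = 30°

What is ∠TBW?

Step 1: By the law of cosines on triangle BTW: BW² = 6² + 6² − 2·6·6·cos(30°) = 9.65, so BW ≈ 3.11.
Step 2: By the inverse law of cosines on triangle TBW: cos(∠TBW) = (6² + 3.11² − 6²) / (2·6·3.11) = 9.65/37.27 = 0.2588, so ∠TBW = 75°.

Therefore, the measure of angle ∠TBW = 75°.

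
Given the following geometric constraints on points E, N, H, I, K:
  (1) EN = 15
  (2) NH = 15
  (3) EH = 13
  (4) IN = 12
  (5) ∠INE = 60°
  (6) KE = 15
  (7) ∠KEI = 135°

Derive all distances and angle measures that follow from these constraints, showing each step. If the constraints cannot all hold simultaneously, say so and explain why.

The constraints are consistent.

Step 1: From EN = 15, NI = 12, and ∠ENI = 60°, by the law of cosines:
  EI² = EN² + NI² - 2·EN·NI·cos(60°) = 225 + 144 - 180 = 189
  EI = 3·√21

Step 2: From EH = 13, EN = 15, HN = 15, by the inverse law of cosines:
  cos(∠HEN) = (EH² + EN² - HN²) / (2·EH·EN)
  ∠HEN = 64.32°

Step 3: From NE = 15, NH = 15, EH = 13, by the inverse law of cosines:
  cos(∠ENH) = (NE² + NH² - EH²) / (2·NE·NH)
  ∠ENH = 51.36°

Step 4: From HE = 13, HN = 15, EN = 15, by the inverse law of cosines:
  cos(∠EHN) = (HE² + HN² - EN²) / (2·HE·HN)
  ∠EHN = 64.32°

Step 5: From IE = 3·√21, EK = 15, and ∠IEK = 135°, by the law of cosines:
  IK² = IE² + EK² - 2·IE·EK·cos(135°) = 189 + 225 + 291.6 = 705.6
  IK ≈ 26.56

Step 6: From EI = 3·√21, EN = 15, IN = 12, by the inverse law of cosines:
  cos(∠IEN) = (EI² + EN² - IN²) / (2·EI·EN)
  ∠IEN = 49.11°

Step 7: From IE = 3·√21, IN = 12, EN = 15, by the inverse law of cosines:
  cos(∠EIN) = (IE² + IN² - EN²) / (2·IE·IN)
  ∠EIN = 70.89°

Step 8: From IE = 3·√21, IK = 26.56, EK = 15, by the inverse law of cosines:
  cos(∠EIK) = (IE² + IK² - EK²) / (2·IE·IK)
  ∠EIK = 23.53°

Step 9: From KE = 15, KI = 26.56, EI = 3·√21, by the inverse law of cosines:
  cos(∠EKI) = (KE² + KI² - EI²) / (2·KE·KI)
  ∠EKI = 21.47°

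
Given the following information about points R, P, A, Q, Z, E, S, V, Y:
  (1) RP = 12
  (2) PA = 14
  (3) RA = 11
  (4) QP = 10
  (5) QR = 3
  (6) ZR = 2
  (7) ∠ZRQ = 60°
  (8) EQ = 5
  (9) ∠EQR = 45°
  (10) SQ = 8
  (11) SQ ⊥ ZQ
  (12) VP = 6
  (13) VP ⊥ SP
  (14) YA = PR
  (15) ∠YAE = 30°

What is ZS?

Step 1: By the law of cosines on triangle ZRQ: ZQ² = 2² + 3² − 2·2·3·cos(60°) = 7, so ZQ = √7.
Step 2: By the law of cosines on triangle ZQS: ZS² = √7² + 8² − 2·√7·8·cos(90°) = 71, so ZS = √71.

Therefore, the length of ZS = √71.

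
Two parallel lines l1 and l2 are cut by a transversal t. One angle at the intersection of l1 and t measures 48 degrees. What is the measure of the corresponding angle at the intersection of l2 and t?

When a transversal crosses parallel lines, angles in the same position at each intersection are called corresponding angles.
These are always equal, so the answer is 48 degrees.

48 degrees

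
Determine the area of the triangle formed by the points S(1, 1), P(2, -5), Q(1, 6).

Using the Shoelace formula for a triangle:
Area = (1/2)|x0(y1 - y2) + x1(y2 - y0) + x2(y0 - y1)|
Area = (1/2)|1(-5 - 6) + 2(6 - 1) + 1(1 - -5)|
Area = (1/2)|-11 + 10 + 6|
Area = (1/2)|5|
Area = (1/2)(5)
Area = 5/2

5/2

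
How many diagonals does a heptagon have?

The number of diagonals in an n-gon is n(n - 3)/2.
For n = 7: 7(7 - 3)/2 = 7 × 4 / 2 = 14.

14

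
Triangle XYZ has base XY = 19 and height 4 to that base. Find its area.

Area = (1/2) * base * height
Area = (1/2) * 19 * 4
Area = 38

38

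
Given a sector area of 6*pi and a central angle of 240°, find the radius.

Sector area A = πr² × θ/360, so r² = 360A / (πθ).
r² = 360 × 6*pi / (π × 240)
r² = 9
r = 3

3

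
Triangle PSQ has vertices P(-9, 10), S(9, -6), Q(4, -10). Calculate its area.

Using the Shoelace formula for a triangle:
Area = (1/2)|x0(y1 - y2) + x1(y2 - y0) + x2(y0 - y1)|
Area = (1/2)|-9(-6 - -10) + 9(-10 - 10) + 4(10 - -6)|
Area = (1/2)|-36 + -180 + 64|
Area = (1/2)|-152|
Area = (1/2)(152)
Area = 76

76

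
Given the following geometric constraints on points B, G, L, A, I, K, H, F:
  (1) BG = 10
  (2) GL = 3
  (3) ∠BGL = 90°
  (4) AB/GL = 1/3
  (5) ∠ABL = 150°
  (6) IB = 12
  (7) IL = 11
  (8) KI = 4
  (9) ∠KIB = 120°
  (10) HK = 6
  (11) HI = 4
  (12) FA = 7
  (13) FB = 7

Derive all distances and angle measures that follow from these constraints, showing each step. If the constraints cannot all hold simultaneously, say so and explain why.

The constraints are consistent.

From the given relations:
  AB = 1/3·GL = 1/3·3 = 1

Step 1: From BG = 10, GL = 3, and ∠BGL = 90°, by the law of cosines:
  BL² = BG² + GL² - 2·BG·GL·cos(90°) = 100 + 9 - 0 = 109
  BL = √109

Step 2: From BI = 12, IK = 4, and ∠BIK = 120°, by the law of cosines:
  BK² = BI² + IK² - 2·BI·IK·cos(120°) = 144 + 16 + 48 = 208
  BK = 4·√13

Step 3: From BA = 1, BF = 7, AF = 7, by the inverse law of cosines:
  cos(∠ABF) = (BA² + BF² - AF²) / (2·BA·BF)
  ∠ABF = 85.9°

Step 4: From AB = 1, AF = 7, BF = 7, by the inverse law of cosines:
  cos(∠BAF) = (AB² + AF² - BF²) / (2·AB·AF)
  ∠BAF = 85.9°

Step 5: From IH = 4, IK = 4, HK = 6, by the inverse law of cosines:
  cos(∠HIK) = (IH² + IK² - HK²) / (2·IH·IK)
  ∠HIK = 97.18°

Step 6: From KH = 6, KI = 4, HI = 4, by the inverse law of cosines:
  cos(∠HKI) = (KH² + KI² - HI²) / (2·KH·KI)
  ∠HKI = 41.41°

Step 7: From HI = 4, HK = 6, IK = 4, by the inverse law of cosines:
  cos(∠IHK) = (HI² + HK² - IK²) / (2·HI·HK)
  ∠IHK = 41.41°

Step 8: From FA = 7, FB = 7, AB = 1, by the inverse law of cosines:
  cos(∠AFB) = (FA² + FB² - AB²) / (2·FA·FB)
  ∠AFB = 8.19°

Step 9: From LB = √109, BA = 1, and ∠LBA = 150°, by the law of cosines:
  LA² = LB² + BA² - 2·LB·BA·cos(150°) = 109 + 1 + 18.08 = 128.1
  LA ≈ 11.32

Step 10: From BG = 10, BL = √109, GL = 3, by the inverse law of cosines:
  cos(∠GBL) = (BG² + BL² - GL²) / (2·BG·BL)
  ∠GBL = 16.7°

Step 11: From BI = 12, BK = 4·√13, IK = 4, by the inverse law of cosines:
  cos(∠IBK) = (BI² + BK² - IK²) / (2·BI·BK)
  ∠IBK = 13.9°

Step 12: From BI = 12, BL = √109, IL = 11, by the inverse law of cosines:
  cos(∠IBL) = (BI² + BL² - IL²) / (2·BI·BL)
  ∠IBL = 58.21°

Step 13: From LB = √109, LG = 3, BG = 10, by the inverse law of cosines:
  cos(∠BLG) = (LB² + LG² - BG²) / (2·LB·LG)
  ∠BLG = 73.3°

Step 14: From LB = √109, LI = 11, BI = 12, by the inverse law of cosines:
  cos(∠BLI) = (LB² + LI² - BI²) / (2·LB·LI)
  ∠BLI = 68.01°

Step 15: From IB = 12, IL = 11, BL = √109, by the inverse law of cosines:
  cos(∠BIL) = (IB² + IL² - BL²) / (2·IB·IL)
  ∠BIL = 53.78°

Step 16: From KB = 4·√13, KI = 4, BI = 12, by the inverse law of cosines:
  cos(∠BKI) = (KB² + KI² - BI²) / (2·KB·KI)
  ∠BKI = 46.1°

Step 17: From LA = 11.32, LB = √109, AB = 1, by the inverse law of cosines:
  cos(∠ALB) = (LA² + LB² - AB²) / (2·LA·LB)
  ∠ALB = 2.53°

Step 18: From AB = 1, AL = 11.32, BL = √109, by the inverse law of cosines:
  cos(∠BAL) = (AB² + AL² - BL²) / (2·AB·AL)
  ∠BAL = 27.47°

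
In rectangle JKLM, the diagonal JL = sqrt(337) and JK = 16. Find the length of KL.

Using the Pythagorean theorem: d^2 = a^2 + b^2
b^2 = d^2 - a^2
b^2 = 337 - 256
b^2 = 81
b = sqrt(81) = 9

9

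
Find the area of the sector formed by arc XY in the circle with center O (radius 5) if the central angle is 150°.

The full circle has area πr² = π(5)² = 25*pi.
The sector covers 150° out of 360°, a fraction of 5/12.
Sector area = 25*pi × 5/12 = 125*pi/12.

125*pi/12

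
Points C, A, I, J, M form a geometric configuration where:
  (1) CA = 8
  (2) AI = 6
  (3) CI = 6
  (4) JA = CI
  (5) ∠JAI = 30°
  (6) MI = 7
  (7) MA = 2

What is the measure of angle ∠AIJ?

From the given relations: JA = CI = 6.
Step 1: By the law of cosines on triangle IAJ: IJ² = 6² + 6² − 2·6·6·cos(30°) = 9.65, so IJ ≈ 3.11.
Step 2: By the inverse law of cosines on triangle AIJ: cos(∠AIJ) = (6² + 3.11² − 6²) / (2·6·3.11) = 9.65/37.27 = 0.2588, so ∠AIJ = 75°.

Therefore, the measure of angle ∠AIJ = 75°.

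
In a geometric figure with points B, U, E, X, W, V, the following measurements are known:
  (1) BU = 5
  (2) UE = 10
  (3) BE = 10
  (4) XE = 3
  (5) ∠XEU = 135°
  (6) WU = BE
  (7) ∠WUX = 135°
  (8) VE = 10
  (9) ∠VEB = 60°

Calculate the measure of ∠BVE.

Step 1: By the law of cosines on triangle VEB: VB² = 10² + 10² − 2·10·10·cos(60°) = 100, so VB = 10.
Step 2: By the inverse law of cosines on triangle BVE: cos(∠BVE) = (10² + 10² − 10²) / (2·10·10) = 100/200 = 0.5, so ∠BVE = 60°.

Therefore, the measure of angle ∠BVE = 60°.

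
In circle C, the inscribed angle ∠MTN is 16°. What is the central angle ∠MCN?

Central angle = 2 × 16° = 32° (inscribed angle theorem).

32°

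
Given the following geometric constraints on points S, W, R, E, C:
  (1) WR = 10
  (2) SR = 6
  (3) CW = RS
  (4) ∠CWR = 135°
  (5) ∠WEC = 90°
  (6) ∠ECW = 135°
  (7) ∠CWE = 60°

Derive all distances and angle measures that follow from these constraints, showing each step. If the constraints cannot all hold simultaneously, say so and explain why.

These constraints are not satisfiable: (5), (6) and (7) are the three interior angles of triangle WEC, which must sum to 180°, but 90° + 135° + 60° = 285°. No planar figure meets all of them, so nothing further can be derived.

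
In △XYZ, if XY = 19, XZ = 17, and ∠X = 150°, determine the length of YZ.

Law of cosines: YZ^2 = 19^2 + 17^2 - 2(19)(17)cos(150°) = 323*sqrt(3) + 650, so YZ = sqrt(323*sqrt(3) + 650).

sqrt(323*sqrt(3) + 650)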